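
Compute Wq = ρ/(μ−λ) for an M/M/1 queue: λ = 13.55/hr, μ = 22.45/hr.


ρ = 13.55/22.45 = 0.6036
Wq = ρ/(μ−λ) = 0.6036/(22.45 − 13.55) = 0.6036/8.90 = 0.06782 hr

Final: 0.06782 hr


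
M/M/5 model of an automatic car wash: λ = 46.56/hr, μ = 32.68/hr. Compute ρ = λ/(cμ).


ρ = λ/(cμ) = 46.56/(5·32.68) = 46.56/163.40 = 0.2849

Final: 0.2849


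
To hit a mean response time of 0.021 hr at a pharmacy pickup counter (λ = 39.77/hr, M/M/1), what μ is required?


W = 1/(μ−λ) ⇒ μ − λ = 1/W = 1/0.021 = 47.6190
μ = λ + 1/W = 39.77 + 47.6190 = 87.3890 per hr

Final: 87.3890 /hr


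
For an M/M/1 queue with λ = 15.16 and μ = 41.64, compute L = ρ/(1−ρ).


ρ = λ/μ = 15.16/41.64 = 0.3641
L = ρ/(1−ρ) = 0.3641/(1 − 0.3641) = 0.3641/0.6359 = 0.5725

Final: 0.5725


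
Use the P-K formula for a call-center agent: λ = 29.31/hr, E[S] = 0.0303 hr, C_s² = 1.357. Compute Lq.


ρ = λ·E[S] = 29.31·0.0303 = 0.8881
Lq = ρ²(1+C_s²)/(2(1−ρ)) = 0.7887·(1+1.357)/(2·0.1119)
= 0.7887·2.3570/0.2238 = 8.30595

Final: 8.30595


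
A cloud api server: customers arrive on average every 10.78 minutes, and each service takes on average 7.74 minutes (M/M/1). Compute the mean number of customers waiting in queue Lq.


λ = 60/10.78 = 5.5659 /hr
μ = 60/7.74 = 7.7519 /hr
ρ = λ/μ = 5.5659/7.7519 = 0.7180
Lq = ρ²/(1−ρ) = 0.5155/0.2820 = 1.8281

Final: 1.8281


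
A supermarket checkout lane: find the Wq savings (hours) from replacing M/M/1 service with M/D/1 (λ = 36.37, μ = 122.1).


ρ = 36.37/122.1 = 0.2979
Wq(M/M/1) = ρ/(μ−λ) = 0.2979/85.73 = 0.003475 hr
Wq(M/D/1) = ρ/(2(μ−λ)) = 0.001737 hr
Savings = 0.003475 − 0.001737 = 0.001737 hr

Final: 0.001737 hr


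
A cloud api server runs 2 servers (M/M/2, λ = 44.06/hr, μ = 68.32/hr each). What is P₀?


a = λ/μ = 44.06/68.32 = 0.6449; ρ = a/c = 0.3225
Σ_{k=0}^{1} a^k/k! (terms k=0..1) = 1.00000 + 0.64491 = 1.64491
Tail: a^2/(2!(1−ρ)) = 0.41590/(2·0.6775) = 0.30692
P₀ = 1/(1.64491 + 0.30692) = 1/1.95183 = 0.512341

Final: 0.512341


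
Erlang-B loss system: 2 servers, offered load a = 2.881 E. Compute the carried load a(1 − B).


B(2,2.881) = 0.516752 (Erlang-B)
Carried load = a(1 − B) = 2.881·(1 − 0.516752) = 2.881·0.483248 = 1.3922 E

Final: 1.3922 Erlangs


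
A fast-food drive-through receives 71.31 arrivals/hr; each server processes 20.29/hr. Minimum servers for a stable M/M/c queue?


Stability requires cμ > λ ⇔ c > λ/μ.
λ/μ = 71.31/20.29 = 3.5145
Minimum integer c = ⌊3.5145⌋ + 1 = 4
Check: 4·20.29 = 81.16 > 71.31, while 3·20.29 = 60.87 ≤ 71.31

Final: 4 servers


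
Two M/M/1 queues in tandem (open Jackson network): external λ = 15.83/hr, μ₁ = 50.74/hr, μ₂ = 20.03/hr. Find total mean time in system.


Each node sees arrival rate λ = 15.83/hr (tandem ⇒ throughput preserved).
W₁ = 1/(μ₁−λ) = 1/(50.74−15.83) = 0.02865 hr
W₂ = 1/(μ₂−λ) = 1/(20.03−15.83) = 0.23810 hr
W_total = W₁ + W₂ = 0.02865 + 0.23810 = 0.26674 hr

Final: 0.26674 hr


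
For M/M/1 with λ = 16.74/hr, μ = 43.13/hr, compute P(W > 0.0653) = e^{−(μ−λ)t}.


W ~ Exponential(μ−λ) for M/M/1.
μ − λ = 43.13 − 16.74 = 26.3900
P(W > t) = e^{−(μ−λ)t} = e^{−1.7233} = 0.178482

Final: 0.178482


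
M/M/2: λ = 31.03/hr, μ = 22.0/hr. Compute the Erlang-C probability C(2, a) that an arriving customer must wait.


a = λ/μ = 1.4105; ρ = a/2 = 0.7052
P₀ = 0.172864 (from M/M/c formula)
C(c,a) = [a^c/(c!(1−ρ))]·P₀ = [1.98938/(2·0.2948)]·0.172864
= 3.37443·0.172864 = 0.583319

Final: 0.583319


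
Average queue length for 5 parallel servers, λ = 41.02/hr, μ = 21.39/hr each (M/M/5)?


a = λ/μ = 1.9177; ρ = a/5 = 0.3835
P₀ = 0.146067
Lq = P₀·a^c·ρ / (c!·(1−ρ)²) = 0.146067·25.93728·0.3835/(120·0.38002)
= 0.03186

Final: 0.03186


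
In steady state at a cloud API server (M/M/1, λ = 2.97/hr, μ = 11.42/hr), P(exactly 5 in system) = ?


ρ = 2.97/11.42 = 0.2601
P_n = (1−ρ)·ρ^n = (1 − 0.2601)·0.2601^5 = 0.7399·0.001190 = 0.0008803

Final: 0.0008803


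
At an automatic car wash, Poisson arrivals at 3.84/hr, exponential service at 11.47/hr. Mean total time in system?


W = 1/(μ−λ) = 1/(11.47 − 3.84) = 1/7.63 = 0.1311 hr

Final: 0.1311 hr


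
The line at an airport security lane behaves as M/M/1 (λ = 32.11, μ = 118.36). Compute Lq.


ρ = 32.11/118.36 = 0.2713
Lq = ρ²/(1−ρ) = 0.07360/0.7287 = 0.1010

Final: 0.1010


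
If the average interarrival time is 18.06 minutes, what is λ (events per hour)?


λ = 1/(interarrival time) in consistent units.
1 hour = 60 min, so λ = 60/18.06 = 3.3223 per hour

Final: 3.3223 /hr


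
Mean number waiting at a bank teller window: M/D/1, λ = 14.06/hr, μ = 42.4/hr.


ρ = 14.06/42.4 = 0.3316
M/D/1: Lq = ρ²/(2(1−ρ)) = 0.1100/(2·0.6684) = 0.08226

Final: 0.08226


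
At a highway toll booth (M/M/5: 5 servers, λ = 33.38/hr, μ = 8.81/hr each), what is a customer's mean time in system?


a = 3.7889; ρ = 0.7578; P₀ = 0.017705
Lq = P₀·a^c·ρ/(c!(1−ρ)²) = 1.48788
Wq = Lq/λ = 1.48788/33.38 = 0.04457 hr
W = Wq + 1/μ = 0.04457 + 0.11351 = 0.15808 hr

Final: 0.15808 hr


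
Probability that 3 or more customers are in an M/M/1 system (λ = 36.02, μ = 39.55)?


ρ = 36.02/39.55 = 0.9107
P(N ≥ n) = ρ^n = 0.9107^3 = 0.755426

Final: 0.755426


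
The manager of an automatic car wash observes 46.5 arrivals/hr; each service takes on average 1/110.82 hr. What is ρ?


ρ = λ/μ = 46.5/110.82 = 0.4196

Final: 0.4196


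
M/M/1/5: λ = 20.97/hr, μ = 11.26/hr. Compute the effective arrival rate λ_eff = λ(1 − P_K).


ρ = 1.8623; P_K = (1−ρ)ρ^5/(1−ρ^6) = 0.474413
λ_eff = λ(1 − P_K) = 20.97·(1 − 0.474413) = 20.97·0.525587 = 11.0216 /hr

Final: 11.0216 /hr


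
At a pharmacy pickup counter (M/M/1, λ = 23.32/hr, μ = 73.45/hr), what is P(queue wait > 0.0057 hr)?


ρ = 23.32/73.45 = 0.3175
P(Wq > t) = ρ·e^{−(μ−λ)t} = 0.3175·e^{−0.2857}
= 0.3175·0.751457 = 0.238584

Final: 0.238584


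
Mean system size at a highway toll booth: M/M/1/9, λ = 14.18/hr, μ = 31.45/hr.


ρ = 14.18/31.45 = 0.4509
L = ρ[1 − (K+1)ρ^K + Kρ^(K+1)] / [(1−ρ)(1−ρ^(K+1))]
Numerator: 0.4509·(1 − 10·0.0007700 + 9·0.0003472) = 0.448811
Denominator: (0.5491)·(0.999653) = 0.548935
L = 0.448811/0.548935 = 0.8176

Final: 0.8176


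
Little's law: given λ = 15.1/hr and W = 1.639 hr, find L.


L = λW = 15.1·1.639 = 24.7489

Final: 24.7489


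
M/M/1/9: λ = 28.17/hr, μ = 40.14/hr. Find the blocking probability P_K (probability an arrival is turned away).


ρ = λ/μ = 28.17/40.14 = 0.7018
P_K = (1−ρ)ρ^K/(1−ρ^(K+1)) = (0.2982·0.041294)/(1 − 0.028980)
= 0.012314/0.971020 = 0.012682

Final: 0.012682


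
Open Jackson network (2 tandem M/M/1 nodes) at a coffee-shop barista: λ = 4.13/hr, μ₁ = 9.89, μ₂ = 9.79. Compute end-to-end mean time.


Each node sees arrival rate λ = 4.13/hr (tandem ⇒ throughput preserved).
W₁ = 1/(μ₁−λ) = 1/(9.89−4.13) = 0.17361 hr
W₂ = 1/(μ₂−λ) = 1/(9.79−4.13) = 0.17668 hr
W_total = W₁ + W₂ = 0.17361 + 0.17668 = 0.35029 hr

Final: 0.35029 hr


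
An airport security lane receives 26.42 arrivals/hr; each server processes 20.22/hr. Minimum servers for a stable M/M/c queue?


Stability requires cμ > λ ⇔ c > λ/μ.
λ/μ = 26.42/20.22 = 1.3066
Minimum integer c = ⌊1.3066⌋ + 1 = 2
Check: 2·20.22 = 40.44 > 26.42, while 1·20.22 = 20.22 ≤ 26.42

Final: 2 servers


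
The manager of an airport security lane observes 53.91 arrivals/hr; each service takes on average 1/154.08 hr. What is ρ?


ρ = λ/μ = 53.91/154.08 = 0.3499

Final: 0.3499


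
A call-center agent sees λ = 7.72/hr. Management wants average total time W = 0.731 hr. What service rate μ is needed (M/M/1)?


W = 1/(μ−λ) ⇒ μ − λ = 1/W = 1/0.731 = 1.3680
μ = λ + 1/W = 7.72 + 1.3680 = 9.0880 per hr

Final: 9.0880 /hr


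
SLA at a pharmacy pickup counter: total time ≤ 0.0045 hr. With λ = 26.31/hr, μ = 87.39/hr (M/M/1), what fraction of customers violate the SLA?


W ~ Exponential(μ−λ) for M/M/1.
μ − λ = 87.39 − 26.31 = 61.0800
P(W > t) = e^{−(μ−λ)t} = e^{−0.2749} = 0.759678

Final: 0.759678


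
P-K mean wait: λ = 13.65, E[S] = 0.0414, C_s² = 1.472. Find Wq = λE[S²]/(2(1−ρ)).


ρ = λ·E[S] = 13.65·0.0414 = 0.5651
E[S²] = E[S]²(1+C_s²) = 0.0414²·(1+1.472) = 0.004237
Wq = λ·E[S²]/(2(1−ρ)) = 13.65·0.004237/(2·0.4349) = 0.06649 hr

Final: 0.06649 hr


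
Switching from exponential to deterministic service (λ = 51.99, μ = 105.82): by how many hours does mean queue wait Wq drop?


ρ = 51.99/105.82 = 0.4913
Wq(M/M/1) = ρ/(μ−λ) = 0.4913/53.83 = 0.009127 hr
Wq(M/D/1) = ρ/(2(μ−λ)) = 0.004563 hr
Savings = 0.009127 − 0.004563 = 0.004563 hr

Final: 0.004563 hr


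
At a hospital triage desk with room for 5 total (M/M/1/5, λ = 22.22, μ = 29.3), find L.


ρ = 22.22/29.3 = 0.7584
L = ρ[1 − (K+1)ρ^K + Kρ^(K+1)] / [(1−ρ)(1−ρ^(K+1))]
Numerator: 0.7584·(1 − 6·0.250832 + 5·0.190221) = 0.338317
Denominator: (0.2416)·(0.809779) = 0.195674
L = 0.338317/0.195674 = 1.7290

Final: 1.7290


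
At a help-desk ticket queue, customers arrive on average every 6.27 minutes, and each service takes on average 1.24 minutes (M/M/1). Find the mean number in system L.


λ = 60/6.27 = 9.5694 /hr
μ = 60/1.24 = 48.3871 /hr
ρ = λ/μ = 9.5694/48.3871 = 0.1978
L = ρ/(1−ρ) = 0.1978/0.8022 = 0.2465

Final: 0.2465


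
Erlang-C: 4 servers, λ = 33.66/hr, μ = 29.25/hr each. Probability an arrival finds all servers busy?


a = λ/μ = 1.1508; ρ = a/4 = 0.2877
P₀ = 0.315510 (from M/M/c formula)
C(c,a) = [a^c/(c!(1−ρ))]·P₀ = [1.75369/(24·0.7123)]·0.315510
= 0.10258·0.315510 = 0.032366

Final: 0.032366


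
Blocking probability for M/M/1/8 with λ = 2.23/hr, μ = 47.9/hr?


ρ = λ/μ = 2.23/47.9 = 0.04656
P_K = (1−ρ)ρ^K/(1−ρ^(K+1)) = (0.9534·2.207e-11)/(1 − 1.027e-12)
= 2.104e-11/1.000000 = 2.104e-11

Final: 2.104e-11


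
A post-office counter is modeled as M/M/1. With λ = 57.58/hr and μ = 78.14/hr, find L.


ρ = λ/μ = 57.58/78.14 = 0.7369
L = ρ/(1−ρ) = 0.7369/(1 − 0.7369) = 0.7369/0.2631 = 2.8006

Final: 2.8006


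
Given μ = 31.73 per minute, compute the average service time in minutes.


Mean service time = 1/μ = 1/31.73 minute = 0.03152 minute
In minutes: 0.03152 × 1 = 0.03152 min

Final: 0.03152 min


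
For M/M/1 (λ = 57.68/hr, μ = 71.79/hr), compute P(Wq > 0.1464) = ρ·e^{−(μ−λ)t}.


ρ = 57.68/71.79 = 0.8035
P(Wq > t) = ρ·e^{−(μ−λ)t} = 0.8035·e^{−2.0657}
= 0.8035·0.126729 = 0.101821

Final: 0.101821


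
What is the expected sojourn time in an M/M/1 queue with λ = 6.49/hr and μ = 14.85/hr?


W = 1/(μ−λ) = 1/(14.85 − 6.49) = 1/8.36 = 0.1196 hr

Final: 0.1196 hr


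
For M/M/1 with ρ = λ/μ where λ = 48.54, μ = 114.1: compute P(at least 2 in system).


ρ = 48.54/114.1 = 0.4254
P(N ≥ n) = ρ^n = 0.4254^2 = 0.180979

Final: 0.180979


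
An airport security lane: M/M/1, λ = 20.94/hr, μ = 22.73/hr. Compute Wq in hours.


ρ = 20.94/22.73 = 0.9212
Wq = ρ/(μ−λ) = 0.9212/(22.73 − 20.94) = 0.9212/1.79 = 0.5147 hr

Final: 0.5147 hr


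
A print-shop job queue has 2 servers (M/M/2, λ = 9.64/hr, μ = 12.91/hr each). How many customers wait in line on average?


a = λ/μ = 0.7467; ρ = a/2 = 0.3734
P₀ = 0.456289
Lq = P₀·a^c·ρ / (c!·(1−ρ)²) = 0.456289·0.55757·0.3734/(2·0.39269)
= 0.12094

Final: 0.12094


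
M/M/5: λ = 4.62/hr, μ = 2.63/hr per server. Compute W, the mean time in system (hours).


a = 1.7567; ρ = 0.3513; P₀ = 0.171978
Lq = P₀·a^c·ρ/(c!(1−ρ)²) = 0.02002
Wq = Lq/λ = 0.02002/4.62 = 0.004333 hr
W = Wq + 1/μ = 0.004333 + 0.38023 = 0.38456 hr

Final: 0.38456 hr


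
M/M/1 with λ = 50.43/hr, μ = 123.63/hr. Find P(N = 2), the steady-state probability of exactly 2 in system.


ρ = 50.43/123.63 = 0.4079
P_n = (1−ρ)·ρ^n = (1 − 0.4079)·0.4079^2 = 0.5921·0.166391 = 0.098518

Final: 0.098518


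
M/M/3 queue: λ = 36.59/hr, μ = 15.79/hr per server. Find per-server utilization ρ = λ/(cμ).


ρ = λ/(cμ) = 36.59/(3·15.79) = 36.59/47.37 = 0.7724

Final: 0.7724


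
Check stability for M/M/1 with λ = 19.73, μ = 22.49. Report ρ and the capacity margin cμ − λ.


Total capacity cμ = 1·22.49 = 22.49/hr
ρ = λ/(cμ) = 19.73/22.49 = 0.8773
Stable ⇔ ρ < 1: YES
Spare capacity = cμ − λ = 22.49 − 19.73 = 2.76/hr

Final: ρ = 0.8773; stable; margin = 2.76/hr


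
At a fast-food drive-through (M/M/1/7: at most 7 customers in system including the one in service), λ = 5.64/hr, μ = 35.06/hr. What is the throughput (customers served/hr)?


ρ = 0.1609; P_K = (1−ρ)ρ^7/(1−ρ^8) = 0.000002339
λ_eff = λ(1 − P_K) = 5.64·(1 − 0.000002339) = 5.64·0.999998 = 5.6400 /hr

Final: 5.6400 /hr


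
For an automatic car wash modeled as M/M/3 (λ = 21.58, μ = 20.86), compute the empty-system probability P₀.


a = λ/μ = 21.58/20.86 = 1.0345; ρ = a/c = 0.3448
Σ_{k=0}^{2} a^k/k! (terms k=0..2) = 1.00000 + 1.03452 + 0.53511 = 2.56963
Tail: a^3/(3!(1−ρ)) = 1.10716/(6·0.6552) = 0.28165
P₀ = 1/(2.56963 + 0.28165) = 1/2.85128 = 0.350720

Final: 0.350720


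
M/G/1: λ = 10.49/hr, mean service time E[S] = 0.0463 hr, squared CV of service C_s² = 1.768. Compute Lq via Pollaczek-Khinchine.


ρ = λ·E[S] = 10.49·0.0463 = 0.4857
Lq = ρ²(1+C_s²)/(2(1−ρ)) = 0.2359·(1+1.768)/(2·0.5143)
= 0.2359·2.7680/1.0286 = 0.63478

Final: 0.63478


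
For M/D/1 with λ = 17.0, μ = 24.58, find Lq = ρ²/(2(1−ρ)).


ρ = 17.0/24.58 = 0.6916
M/D/1: Lq = ρ²/(2(1−ρ)) = 0.4783/(2·0.3084) = 0.77556

Final: 0.77556


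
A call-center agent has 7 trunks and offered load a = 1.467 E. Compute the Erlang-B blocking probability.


B(c,a) = (a^c/c!) / Σ_{k=0}^{c} a^k/k!
a^7/7! = 0.002901
Σ terms (k=0..7): 1.00000 + 1.46700 + 1.07604 + 0.52619 + 0.19298 + 0.05662 + 0.01384 + 0.002901 = 4.335574
B = 0.002901/4.335574 = 0.0006692

Final: 0.0006692


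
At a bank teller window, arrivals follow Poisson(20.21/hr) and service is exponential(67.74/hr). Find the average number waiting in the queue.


ρ = 20.21/67.74 = 0.2983
Lq = ρ²/(1−ρ) = 0.08901/0.7017 = 0.1269

Final: 0.1269


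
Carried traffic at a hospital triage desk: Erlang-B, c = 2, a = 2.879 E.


B(2,2.879) = 0.516534 (Erlang-B)
Carried load = a(1 − B) = 2.879·(1 − 0.516534) = 2.879·0.483466 = 1.3919 E

Final: 1.3919 Erlangs


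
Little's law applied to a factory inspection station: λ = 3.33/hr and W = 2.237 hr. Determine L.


L = λW = 3.33·2.237 = 7.4492

Final: 7.4492


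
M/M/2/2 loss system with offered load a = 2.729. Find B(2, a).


B(c,a) = (a^c/c!) / Σ_{k=0}^{c} a^k/k!
a^2/2! = 3.723721
Σ terms (k=0..2): 1.00000 + 2.72900 + 3.72372 = 7.452720
B = 3.723721/7.452720 = 0.499646

Final: 0.499646


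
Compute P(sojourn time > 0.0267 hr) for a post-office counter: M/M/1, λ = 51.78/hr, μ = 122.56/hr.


W ~ Exponential(μ−λ) for M/M/1.
μ − λ = 122.56 − 51.78 = 70.7800
P(W > t) = e^{−(μ−λ)t} = e^{−1.8898} = 0.151098

Final: 0.151098


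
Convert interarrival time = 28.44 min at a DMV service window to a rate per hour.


λ = 1/(interarrival time) in consistent units.
1 hour = 60 min, so λ = 60/28.44 = 2.1097 per hour

Final: 2.1097 /hr


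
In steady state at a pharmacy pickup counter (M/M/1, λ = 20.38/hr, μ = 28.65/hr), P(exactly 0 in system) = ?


ρ = 20.38/28.65 = 0.7113
P_n = (1−ρ)·ρ^n = (1 − 0.7113)·0.7113^0 = 0.2887·1.000000 = 0.288656

Final: 0.288656


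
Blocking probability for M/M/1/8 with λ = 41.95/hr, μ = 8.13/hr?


ρ = λ/μ = 41.95/8.13 = 5.1599
P_K = (1−ρ)ρ^K/(1−ρ^(K+1)) = (-4.1599·502494.550876)/(1 − 2592822.436560)
= -2090327.885684/-2592821.436560 = 0.806198

Final: 0.806198


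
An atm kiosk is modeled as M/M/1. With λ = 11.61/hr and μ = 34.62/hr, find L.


ρ = λ/μ = 11.61/34.62 = 0.3354
L = ρ/(1−ρ) = 0.3354/(1 − 0.3354) = 0.3354/0.6646 = 0.5046

Final: 0.5046


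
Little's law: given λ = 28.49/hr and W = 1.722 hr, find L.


L = λW = 28.49·1.722 = 49.0598

Final: 49.0598


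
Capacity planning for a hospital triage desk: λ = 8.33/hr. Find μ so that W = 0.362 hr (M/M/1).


W = 1/(μ−λ) ⇒ μ − λ = 1/W = 1/0.362 = 2.7624
μ = λ + 1/W = 8.33 + 2.7624 = 11.0924 per hr

Final: 11.0924 /hr


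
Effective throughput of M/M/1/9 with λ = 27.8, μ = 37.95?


ρ = 0.7325; P_K = (1−ρ)ρ^9/(1−ρ^10) = 0.017003
λ_eff = λ(1 − P_K) = 27.8·(1 − 0.017003) = 27.8·0.982997 = 27.3273 /hr

Final: 27.3273 /hr


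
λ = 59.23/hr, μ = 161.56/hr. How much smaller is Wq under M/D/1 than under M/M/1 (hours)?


ρ = 59.23/161.56 = 0.3666
Wq(M/M/1) = ρ/(μ−λ) = 0.3666/102.33 = 0.003583 hr
Wq(M/D/1) = ρ/(2(μ−λ)) = 0.001791 hr
Savings = 0.003583 − 0.001791 = 0.001791 hr

Final: 0.001791 hr


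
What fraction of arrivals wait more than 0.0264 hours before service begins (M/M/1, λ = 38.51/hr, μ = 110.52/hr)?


ρ = 38.51/110.52 = 0.3484
P(Wq > t) = ρ·e^{−(μ−λ)t} = 0.3484·e^{−1.9011}
= 0.3484·0.149410 = 0.052061

Final: 0.052061


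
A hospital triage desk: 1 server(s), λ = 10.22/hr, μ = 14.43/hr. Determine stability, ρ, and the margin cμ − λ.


Total capacity cμ = 1·14.43 = 14.43/hr
ρ = λ/(cμ) = 10.22/14.43 = 0.7082
Stable ⇔ ρ < 1: YES
Spare capacity = cμ − λ = 14.43 − 10.22 = 4.21/hr

Final: ρ = 0.7082; stable; margin = 4.21/hr


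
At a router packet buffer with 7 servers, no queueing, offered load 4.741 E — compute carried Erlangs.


B(7,4.741) = 0.104516 (Erlang-B)
Carried load = a(1 − B) = 4.741·(1 − 0.104516) = 4.741·0.895484 = 4.2455 E

Final: 4.2455 Erlangs


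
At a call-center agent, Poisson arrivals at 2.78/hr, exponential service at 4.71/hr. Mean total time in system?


W = 1/(μ−λ) = 1/(4.71 − 2.78) = 1/1.93 = 0.5181 hr

Final: 0.5181 hr


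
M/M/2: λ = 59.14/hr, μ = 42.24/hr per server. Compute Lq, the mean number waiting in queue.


a = λ/μ = 1.4001; ρ = a/2 = 0.7000
P₀ = 0.176438
Lq = P₀·a^c·ρ / (c!·(1−ρ)²) = 0.176438·1.96027·0.7000/(2·0.08997)
= 1.34555

Final: 1.34555


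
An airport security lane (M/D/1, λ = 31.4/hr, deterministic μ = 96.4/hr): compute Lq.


ρ = 31.4/96.4 = 0.3257
M/D/1: Lq = ρ²/(2(1−ρ)) = 0.1061/(2·0.6743) = 0.07868

Final: 0.07868


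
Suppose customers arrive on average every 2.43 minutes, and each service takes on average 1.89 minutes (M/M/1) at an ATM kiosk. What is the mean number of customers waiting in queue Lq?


λ = 60/2.43 = 24.6914 /hr
μ = 60/1.89 = 31.7460 /hr
ρ = λ/μ = 24.6914/31.7460 = 0.7778
Lq = ρ²/(1−ρ) = 0.6049/0.2222 = 2.7222

Final: 2.7222


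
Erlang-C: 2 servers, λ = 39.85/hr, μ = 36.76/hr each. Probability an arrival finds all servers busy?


a = λ/μ = 1.0841; ρ = a/2 = 0.5420
P₀ = 0.296992 (from M/M/c formula)
C(c,a) = [a^c/(c!(1−ρ))]·P₀ = [1.17518/(2·0.4580)]·0.296992
= 1.28303·0.296992 = 0.381051

Final: 0.381051


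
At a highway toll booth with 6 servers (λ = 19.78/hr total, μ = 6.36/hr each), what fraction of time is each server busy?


ρ = λ/(cμ) = 19.78/(6·6.36) = 19.78/38.16 = 0.5183

Final: 0.5183


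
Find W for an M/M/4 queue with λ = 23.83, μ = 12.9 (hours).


a = 1.8473; ρ = 0.4618; P₀ = 0.153711
Lq = P₀·a^c·ρ/(c!(1−ρ)²) = 0.11892
Wq = Lq/λ = 0.11892/23.83 = 0.004990 hr
W = Wq + 1/μ = 0.004990 + 0.07752 = 0.08251 hr

Final: 0.08251 hr


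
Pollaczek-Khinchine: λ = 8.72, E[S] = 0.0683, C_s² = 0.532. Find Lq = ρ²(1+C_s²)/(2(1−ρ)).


ρ = λ·E[S] = 8.72·0.0683 = 0.5956
Lq = ρ²(1+C_s²)/(2(1−ρ)) = 0.3547·(1+0.532)/(2·0.4044)
= 0.3547·1.5320/0.8088 = 0.67184

Final: 0.67184


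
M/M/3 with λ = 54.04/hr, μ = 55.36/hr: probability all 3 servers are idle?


a = λ/μ = 54.04/55.36 = 0.9762; ρ = a/c = 0.3254
Σ_{k=0}^{2} a^k/k! (terms k=0..2) = 1.00000 + 0.97616 + 0.47644 = 2.45260
Tail: a^3/(3!(1−ρ)) = 0.93016/(6·0.6746) = 0.22980
P₀ = 1/(2.45260 + 0.22980) = 1/2.68240 = 0.372801

Final: 0.372801


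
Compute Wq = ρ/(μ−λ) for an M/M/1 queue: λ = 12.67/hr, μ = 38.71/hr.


ρ = 12.67/38.71 = 0.3273
Wq = ρ/(μ−λ) = 0.3273/(38.71 − 12.67) = 0.3273/26.04 = 0.01257 hr

Final: 0.01257 hr


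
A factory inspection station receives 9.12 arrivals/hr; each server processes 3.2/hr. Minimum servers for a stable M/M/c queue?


Stability requires cμ > λ ⇔ c > λ/μ.
λ/μ = 9.12/3.2 = 2.8500
Minimum integer c = ⌊2.8500⌋ + 1 = 3
Check: 3·3.2 = 9.60 > 9.12, while 2·3.2 = 6.40 ≤ 9.12

Final: 3 servers


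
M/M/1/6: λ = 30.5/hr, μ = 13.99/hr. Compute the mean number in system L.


ρ = 30.5/13.99 = 2.1801
L = ρ[1 − (K+1)ρ^K + Kρ^(K+1)] / [(1−ρ)(1−ρ^(K+1))]
Numerator: 2.1801·(1 − 7·107.372422 + 6·234.085695) = 1425.601861
Denominator: (-1.1801)·(-233.085695) = 275.071109
L = 1425.601861/275.071109 = 5.1827

Final: 5.1827


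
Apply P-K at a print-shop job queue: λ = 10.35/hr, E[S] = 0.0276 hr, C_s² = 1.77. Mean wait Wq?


ρ = λ·E[S] = 10.35·0.0276 = 0.2857
E[S²] = E[S]²(1+C_s²) = 0.0276²·(1+1.77) = 0.002110
Wq = λ·E[S²]/(2(1−ρ)) = 10.35·0.002110/(2·0.7143) = 0.01529 hr

Final: 0.01529 hr


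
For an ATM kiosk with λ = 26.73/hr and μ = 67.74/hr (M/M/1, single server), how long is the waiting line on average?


ρ = 26.73/67.74 = 0.3946
Lq = ρ²/(1−ρ) = 0.1557/0.6054 = 0.2572

Final: 0.2572


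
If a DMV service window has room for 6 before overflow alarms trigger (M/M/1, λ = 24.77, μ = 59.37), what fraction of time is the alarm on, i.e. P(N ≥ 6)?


ρ = 24.77/59.37 = 0.4172
P(N ≥ n) = ρ^n = 0.4172^6 = 0.005274

Final: 0.005274


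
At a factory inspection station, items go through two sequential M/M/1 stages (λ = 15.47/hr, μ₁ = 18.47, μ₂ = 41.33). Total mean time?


Each node sees arrival rate λ = 15.47/hr (tandem ⇒ throughput preserved).
W₁ = 1/(μ₁−λ) = 1/(18.47−15.47) = 0.33333 hr
W₂ = 1/(μ₂−λ) = 1/(41.33−15.47) = 0.03867 hr
W_total = W₁ + W₂ = 0.33333 + 0.03867 = 0.37200 hr

Final: 0.37200 hr


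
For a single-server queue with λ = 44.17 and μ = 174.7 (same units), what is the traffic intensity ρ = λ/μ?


ρ = λ/μ = 44.17/174.7 = 0.2528

Final: 0.2528


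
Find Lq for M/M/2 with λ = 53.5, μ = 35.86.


a = λ/μ = 1.4919; ρ = a/2 = 0.7460
P₀ = 0.145504
Lq = P₀·a^c·ρ / (c!·(1−ρ)²) = 0.145504·2.22580·0.7460/(2·0.06454)
= 1.87167

Final: 1.87167


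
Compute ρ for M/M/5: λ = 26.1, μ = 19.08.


ρ = λ/(cμ) = 26.1/(5·19.08) = 26.1/95.40 = 0.2736

Final: 0.2736


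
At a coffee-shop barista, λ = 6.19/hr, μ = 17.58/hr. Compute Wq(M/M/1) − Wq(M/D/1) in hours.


ρ = 6.19/17.58 = 0.3521
Wq(M/M/1) = ρ/(μ−λ) = 0.3521/11.39 = 0.03091 hr
Wq(M/D/1) = ρ/(2(μ−λ)) = 0.01546 hr
Savings = 0.03091 − 0.01546 = 0.01546 hr

Final: 0.01546 hr


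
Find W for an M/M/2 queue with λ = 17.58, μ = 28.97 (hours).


a = 0.6068; ρ = 0.3034; P₀ = 0.534428
Lq = P₀·a^c·ρ/(c!(1−ρ)²) = 0.06153
Wq = Lq/λ = 0.06153/17.58 = 0.003500 hr
W = Wq + 1/μ = 0.003500 + 0.03452 = 0.03802 hr

Final: 0.03802 hr


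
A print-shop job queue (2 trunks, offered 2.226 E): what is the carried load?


B(2,2.226) = 0.434386 (Erlang-B)
Carried load = a(1 − B) = 2.226·(1 − 0.434386) = 2.226·0.565614 = 1.2591 E

Final: 1.2591 Erlangs


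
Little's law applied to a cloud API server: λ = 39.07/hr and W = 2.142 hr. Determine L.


L = λW = 39.07·2.142 = 83.6879

Final: 83.6879


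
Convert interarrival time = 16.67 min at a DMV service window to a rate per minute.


λ = 1/(interarrival time) in consistent units.
1 minute = 1 min, so λ = 1/16.67 = 0.05999 per minute

Final: 0.05999 /min


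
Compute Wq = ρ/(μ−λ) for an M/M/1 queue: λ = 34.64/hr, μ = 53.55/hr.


ρ = 34.64/53.55 = 0.6469
Wq = ρ/(μ−λ) = 0.6469/(53.55 − 34.64) = 0.6469/18.91 = 0.03421 hr

Final: 0.03421 hr


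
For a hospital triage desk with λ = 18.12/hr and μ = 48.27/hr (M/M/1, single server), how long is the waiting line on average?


ρ = 18.12/48.27 = 0.3754
Lq = ρ²/(1−ρ) = 0.1409/0.6246 = 0.2256

Final: 0.2256


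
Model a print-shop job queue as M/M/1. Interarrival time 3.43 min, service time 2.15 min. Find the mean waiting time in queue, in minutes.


λ = 60/3.43 = 17.4927 /hr
μ = 60/2.15 = 27.9070 /hr
ρ = λ/μ = 17.4927/27.9070 = 0.6268
Wq = ρ/(μ−λ) = 0.6268/(27.9070−17.4927) = 0.06019 hr
In minutes: 0.06019·60 = 3.611 min

Final: 3.611 min


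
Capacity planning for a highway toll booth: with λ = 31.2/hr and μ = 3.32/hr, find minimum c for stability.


Stability requires cμ > λ ⇔ c > λ/μ.
λ/μ = 31.2/3.32 = 9.3976
Minimum integer c = ⌊9.3976⌋ + 1 = 10
Check: 10·3.32 = 33.20 > 31.2, while 9·3.32 = 29.88 ≤ 31.2

Final: 10 servers


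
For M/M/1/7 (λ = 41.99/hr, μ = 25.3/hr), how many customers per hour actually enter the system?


ρ = 1.6597; P_K = (1−ρ)ρ^7/(1−ρ^8) = 0.404502
λ_eff = λ(1 − P_K) = 41.99·(1 − 0.404502) = 41.99·0.595498 = 25.0050 /hr

Final: 25.0050 /hr


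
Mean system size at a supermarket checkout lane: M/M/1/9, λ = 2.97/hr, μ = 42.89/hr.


ρ = 2.97/42.89 = 0.06925
L = ρ[1 − (K+1)ρ^K + Kρ^(K+1)] / [(1−ρ)(1−ρ^(K+1))]
Numerator: 0.06925·(1 − 10·3.661e-11 + 9·2.535e-12) = 0.069247
Denominator: (0.9308)·(1.000000) = 0.930753
L = 0.069247/0.930753 = 0.07440

Final: 0.07440


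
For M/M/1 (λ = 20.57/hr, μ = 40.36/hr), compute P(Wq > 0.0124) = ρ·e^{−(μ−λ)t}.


ρ = 20.57/40.36 = 0.5097
P(Wq > t) = ρ·e^{−(μ−λ)t} = 0.5097·e^{−0.2454}
= 0.5097·0.782395 = 0.398758

Final: 0.398758


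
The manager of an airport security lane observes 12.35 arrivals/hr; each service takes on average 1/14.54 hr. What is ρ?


ρ = λ/μ = 12.35/14.54 = 0.8494

Final: 0.8494


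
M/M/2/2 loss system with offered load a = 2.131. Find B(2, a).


B(c,a) = (a^c/c!) / Σ_{k=0}^{c} a^k/k!
a^2/2! = 2.270580
Σ terms (k=0..2): 1.00000 + 2.13100 + 2.27058 = 5.401580
B = 2.270580/5.401580 = 0.420355

Final: 0.420355


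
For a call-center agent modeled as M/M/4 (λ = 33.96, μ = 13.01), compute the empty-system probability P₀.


a = λ/μ = 33.96/13.01 = 2.6103; ρ = a/c = 0.6526
Σ_{k=0}^{3} a^k/k! (terms k=0..3) = 1.00000 + 2.61030 + 3.40683 + 2.96428 = 9.98142
Tail: a^4/(4!(1−ρ)) = 46.42603/(24·0.3474) = 5.56787
P₀ = 1/(9.98142 + 5.56787) = 1/15.54929 = 0.064312

Final: 0.064312


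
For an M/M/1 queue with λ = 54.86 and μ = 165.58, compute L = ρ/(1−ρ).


ρ = λ/μ = 54.86/165.58 = 0.3313
L = ρ/(1−ρ) = 0.3313/(1 − 0.3313) = 0.3313/0.6687 = 0.4955

Final: 0.4955


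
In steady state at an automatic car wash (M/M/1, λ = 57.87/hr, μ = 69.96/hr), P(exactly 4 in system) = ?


ρ = 57.87/69.96 = 0.8272
P_n = (1−ρ)·ρ^n = (1 − 0.8272)·0.8272^4 = 0.1728·0.468182 = 0.080908

Final: 0.080908


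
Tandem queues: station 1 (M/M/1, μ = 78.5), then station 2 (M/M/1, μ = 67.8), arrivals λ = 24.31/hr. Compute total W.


Each node sees arrival rate λ = 24.31/hr (tandem ⇒ throughput preserved).
W₁ = 1/(μ₁−λ) = 1/(78.5−24.31) = 0.01845 hr
W₂ = 1/(μ₂−λ) = 1/(67.8−24.31) = 0.02299 hr
W_total = W₁ + W₂ = 0.01845 + 0.02299 = 0.04145 hr

Final: 0.04145 hr


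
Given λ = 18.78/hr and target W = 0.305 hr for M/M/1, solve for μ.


W = 1/(μ−λ) ⇒ μ − λ = 1/W = 1/0.305 = 3.2787
μ = λ + 1/W = 18.78 + 3.2787 = 22.0587 per hr

Final: 22.0587 /hr


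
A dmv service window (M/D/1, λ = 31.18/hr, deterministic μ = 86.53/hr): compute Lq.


ρ = 31.18/86.53 = 0.3603
M/D/1: Lq = ρ²/(2(1−ρ)) = 0.1298/(2·0.6397) = 0.10149

Final: 0.10149


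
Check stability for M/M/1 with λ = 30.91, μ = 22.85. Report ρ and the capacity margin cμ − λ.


Total capacity cμ = 1·22.85 = 22.85/hr
ρ = λ/(cμ) = 30.91/22.85 = 1.3527
Stable ⇔ ρ < 1: NO
Spare capacity = cμ − λ = 22.85 − 30.91 = -8.06/hr

Final: ρ = 1.3527; unstable; margin = -8.06/hr


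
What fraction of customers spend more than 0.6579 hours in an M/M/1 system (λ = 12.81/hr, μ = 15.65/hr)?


W ~ Exponential(μ−λ) for M/M/1.
μ − λ = 15.65 − 12.81 = 2.8400
P(W > t) = e^{−(μ−λ)t} = e^{−1.8684} = 0.154365

Final: 0.154365


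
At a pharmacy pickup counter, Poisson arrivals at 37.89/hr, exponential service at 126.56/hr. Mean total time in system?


W = 1/(μ−λ) = 1/(126.56 − 37.89) = 1/88.67 = 0.01128 hr

Final: 0.01128 hr


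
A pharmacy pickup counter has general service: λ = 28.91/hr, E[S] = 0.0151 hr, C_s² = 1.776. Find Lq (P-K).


ρ = λ·E[S] = 28.91·0.0151 = 0.4365
Lq = ρ²(1+C_s²)/(2(1−ρ)) = 0.1906·(1+1.776)/(2·0.5635)
= 0.1906·2.7760/1.1269 = 0.46944

Final: 0.46944


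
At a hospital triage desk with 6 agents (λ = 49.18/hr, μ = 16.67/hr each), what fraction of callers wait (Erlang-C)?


a = λ/μ = 2.9502; ρ = a/6 = 0.4917
P₀ = 0.051540 (from M/M/c formula)
C(c,a) = [a^c/(c!(1−ρ))]·P₀ = [659.35233/(720·0.5083)]·0.051540
= 1.80163·0.051540 = 0.092857

Final: 0.092857


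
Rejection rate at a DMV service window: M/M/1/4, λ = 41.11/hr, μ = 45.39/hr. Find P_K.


ρ = λ/μ = 41.11/45.39 = 0.9057
P_K = (1−ρ)ρ^K/(1−ρ^(K+1)) = (0.09429·0.672898)/(1 − 0.609448)
= 0.063450/0.390552 = 0.162463

Final: 0.162463


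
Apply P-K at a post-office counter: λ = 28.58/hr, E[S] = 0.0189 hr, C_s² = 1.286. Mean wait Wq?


ρ = λ·E[S] = 28.58·0.0189 = 0.5402
E[S²] = E[S]²(1+C_s²) = 0.0189²·(1+1.286) = 0.0008166
Wq = λ·E[S²]/(2(1−ρ)) = 28.58·0.0008166/(2·0.4598) = 0.02538 hr

Final: 0.02538 hr


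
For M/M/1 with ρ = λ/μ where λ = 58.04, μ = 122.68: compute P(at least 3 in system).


ρ = 58.04/122.68 = 0.4731
P(N ≥ n) = ρ^n = 0.4731^3 = 0.105891

Final: 0.105891


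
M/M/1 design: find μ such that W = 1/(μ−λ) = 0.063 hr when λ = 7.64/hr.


W = 1/(μ−λ) ⇒ μ − λ = 1/W = 1/0.063 = 15.8730
μ = λ + 1/W = 7.64 + 15.8730 = 23.5130 per hr

Final: 23.5130 /hr


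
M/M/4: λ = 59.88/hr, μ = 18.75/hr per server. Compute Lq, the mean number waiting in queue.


a = λ/μ = 3.1936; ρ = a/4 = 0.7984
P₀ = 0.027608
Lq = P₀·a^c·ρ / (c!·(1−ρ)²) = 0.027608·104.02125·0.7984/(24·0.04064)
= 2.35067

Final: 2.35067


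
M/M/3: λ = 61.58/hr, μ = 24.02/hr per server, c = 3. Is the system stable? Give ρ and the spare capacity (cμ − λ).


Total capacity cμ = 3·24.02 = 72.06/hr
ρ = λ/(cμ) = 61.58/72.06 = 0.8546
Stable ⇔ ρ < 1: YES
Spare capacity = cμ − λ = 72.06 − 61.58 = 10.48/hr

Final: ρ = 0.8546; stable; margin = 10.48/hr


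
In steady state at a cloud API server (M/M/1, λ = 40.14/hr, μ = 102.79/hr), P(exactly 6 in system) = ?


ρ = 40.14/102.79 = 0.3905
P_n = (1−ρ)·ρ^n = (1 − 0.3905)·0.3905^6 = 0.6095·0.003546 = 0.002161

Final: 0.002161


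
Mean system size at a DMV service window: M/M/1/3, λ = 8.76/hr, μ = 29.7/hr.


ρ = 8.76/29.7 = 0.2949
L = ρ[1 − (K+1)ρ^K + Kρ^(K+1)] / [(1−ρ)(1−ρ^(K+1))]
Numerator: 0.2949·(1 − 4·0.025659 + 3·0.007568) = 0.271374
Denominator: (0.7051)·(0.992432) = 0.699715
L = 0.271374/0.699715 = 0.3878

Final: 0.3878


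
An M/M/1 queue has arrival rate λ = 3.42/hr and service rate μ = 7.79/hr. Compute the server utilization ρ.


ρ = λ/μ = 3.42/7.79 = 0.4390

Final: 0.4390


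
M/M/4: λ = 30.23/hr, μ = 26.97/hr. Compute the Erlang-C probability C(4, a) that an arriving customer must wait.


a = λ/μ = 1.1209; ρ = a/4 = 0.2802
P₀ = 0.325189 (from M/M/c formula)
C(c,a) = [a^c/(c!(1−ρ))]·P₀ = [1.57844/(24·0.7198)]·0.325189
= 0.09137·0.325189 = 0.029713

Final: 0.029713


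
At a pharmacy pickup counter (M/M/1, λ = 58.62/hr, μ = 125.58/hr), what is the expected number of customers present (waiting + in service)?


ρ = λ/μ = 58.62/125.58 = 0.4668
L = ρ/(1−ρ) = 0.4668/(1 − 0.4668) = 0.4668/0.5332 = 0.8754

Final: 0.8754


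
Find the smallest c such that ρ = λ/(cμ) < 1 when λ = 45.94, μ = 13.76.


Stability requires cμ > λ ⇔ c > λ/μ.
λ/μ = 45.94/13.76 = 3.3387
Minimum integer c = ⌊3.3387⌋ + 1 = 4
Check: 4·13.76 = 55.04 > 45.94, while 3·13.76 = 41.28 ≤ 45.94

Final: 4 servers


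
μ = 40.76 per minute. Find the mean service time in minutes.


Mean service time = 1/μ = 1/40.76 minute = 0.02453 minute
In minutes: 0.02453 × 1 = 0.02453 min

Final: 0.02453 min


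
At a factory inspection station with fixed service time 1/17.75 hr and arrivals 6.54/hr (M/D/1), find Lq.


ρ = 6.54/17.75 = 0.3685
M/D/1: Lq = ρ²/(2(1−ρ)) = 0.1358/(2·0.6315) = 0.10748

Final: 0.10748


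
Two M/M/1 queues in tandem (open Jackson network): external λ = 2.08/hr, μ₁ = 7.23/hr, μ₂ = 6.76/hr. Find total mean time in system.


Each node sees arrival rate λ = 2.08/hr (tandem ⇒ throughput preserved).
W₁ = 1/(μ₁−λ) = 1/(7.23−2.08) = 0.19417 hr
W₂ = 1/(μ₂−λ) = 1/(6.76−2.08) = 0.21368 hr
W_total = W₁ + W₂ = 0.19417 + 0.21368 = 0.40785 hr

Final: 0.40785 hr


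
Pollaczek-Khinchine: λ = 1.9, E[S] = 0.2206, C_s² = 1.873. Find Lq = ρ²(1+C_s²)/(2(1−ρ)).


ρ = λ·E[S] = 1.9·0.2206 = 0.4191
Lq = ρ²(1+C_s²)/(2(1−ρ)) = 0.1757·(1+1.873)/(2·0.5809)
= 0.1757·2.8730/1.1617 = 0.43446

Final: 0.43446


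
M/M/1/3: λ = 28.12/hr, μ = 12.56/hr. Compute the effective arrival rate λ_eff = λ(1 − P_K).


ρ = 2.2389; P_K = (1−ρ)ρ^3/(1−ρ^4) = 0.576279
λ_eff = λ(1 − P_K) = 28.12·(1 − 0.576279) = 28.12·0.423721 = 11.9150 /hr

Final: 11.9150 /hr


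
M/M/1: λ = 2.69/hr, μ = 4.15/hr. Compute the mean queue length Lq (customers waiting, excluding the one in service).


ρ = 2.69/4.15 = 0.6482
Lq = ρ²/(1−ρ) = 0.4202/0.3518 = 1.1943

Final: 1.1943


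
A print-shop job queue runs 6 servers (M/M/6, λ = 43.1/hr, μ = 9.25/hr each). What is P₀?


a = λ/μ = 43.1/9.25 = 4.6595; ρ = a/c = 0.7766
Σ_{k=0}^{5} a^k/k! (terms k=0..5) = 1.00000 + 4.65946 + 10.85528 + 16.85991 + 19.63952 + 18.30191 = 71.31609
Tail: a^6/(6!(1−ρ)) = 10233.24153/(720·0.2234) = 63.61390
P₀ = 1/(71.31609 + 63.61390) = 1/134.92999 = 0.007411

Final: 0.007411


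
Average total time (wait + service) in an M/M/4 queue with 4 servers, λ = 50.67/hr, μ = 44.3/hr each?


a = 1.1438; ρ = 0.2859; P₀ = 0.317744
Lq = P₀·a^c·ρ/(c!(1−ρ)²) = 0.01271
Wq = Lq/λ = 0.01271/50.67 = 0.0002508 hr
W = Wq + 1/μ = 0.0002508 + 0.02257 = 0.02282 hr

Final: 0.02282 hr


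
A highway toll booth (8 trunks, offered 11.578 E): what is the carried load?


B(8,11.578) = 0.406348 (Erlang-B)
Carried load = a(1 − B) = 11.578·(1 − 0.406348) = 11.578·0.593652 = 6.8733 E

Final: 6.8733 Erlangs


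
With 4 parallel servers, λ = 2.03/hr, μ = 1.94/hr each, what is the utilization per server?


ρ = λ/(cμ) = 2.03/(4·1.94) = 2.03/7.76 = 0.2616

Final: 0.2616


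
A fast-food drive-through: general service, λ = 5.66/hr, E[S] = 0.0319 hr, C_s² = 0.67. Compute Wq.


ρ = λ·E[S] = 5.66·0.0319 = 0.1806
E[S²] = E[S]²(1+C_s²) = 0.0319²·(1+0.67) = 0.001699
Wq = λ·E[S²]/(2(1−ρ)) = 5.66·0.001699/(2·0.8194) = 0.005869 hr

Final: 0.005869 hr


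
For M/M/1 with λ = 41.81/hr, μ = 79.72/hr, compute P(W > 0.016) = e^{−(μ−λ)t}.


W ~ Exponential(μ−λ) for M/M/1.
μ − λ = 79.72 − 41.81 = 37.9100
P(W > t) = e^{−(μ−λ)t} = e^{−0.6066} = 0.545223

Final: 0.545223


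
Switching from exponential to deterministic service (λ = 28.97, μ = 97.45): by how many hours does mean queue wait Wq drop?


ρ = 28.97/97.45 = 0.2973
Wq(M/M/1) = ρ/(μ−λ) = 0.2973/68.48 = 0.004341 hr
Wq(M/D/1) = ρ/(2(μ−λ)) = 0.002171 hr
Savings = 0.004341 − 0.002171 = 0.002171 hr

Final: 0.002171 hr


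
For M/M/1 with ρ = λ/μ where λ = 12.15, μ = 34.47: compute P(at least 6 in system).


ρ = 12.15/34.47 = 0.3525
P(N ≥ n) = ρ^n = 0.3525^6 = 0.001918

Final: 0.001918


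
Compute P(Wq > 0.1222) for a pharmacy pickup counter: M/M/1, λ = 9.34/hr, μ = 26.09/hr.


ρ = 9.34/26.09 = 0.3580
P(Wq > t) = ρ·e^{−(μ−λ)t} = 0.3580·e^{−2.0469}
= 0.3580·0.129141 = 0.046231

Final: 0.046231


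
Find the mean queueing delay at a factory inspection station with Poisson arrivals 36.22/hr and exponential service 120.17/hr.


ρ = 36.22/120.17 = 0.3014
Wq = ρ/(μ−λ) = 0.3014/(120.17 − 36.22) = 0.3014/83.95 = 0.003590 hr

Final: 0.003590 hr


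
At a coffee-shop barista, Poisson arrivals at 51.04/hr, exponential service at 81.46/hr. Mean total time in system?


W = 1/(μ−λ) = 1/(81.46 − 51.04) = 1/30.42 = 0.03287 hr

Final: 0.03287 hr


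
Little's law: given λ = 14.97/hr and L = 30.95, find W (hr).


W = L/λ = 30.95/14.97 = 2.0675 hr

Final: 2.0675 hr


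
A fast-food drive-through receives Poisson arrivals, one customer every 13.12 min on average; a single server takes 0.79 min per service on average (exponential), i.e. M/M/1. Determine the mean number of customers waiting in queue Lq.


λ = 60/13.12 = 4.5732 /hr
μ = 60/0.79 = 75.9494 /hr
ρ = λ/μ = 4.5732/75.9494 = 0.06021
Lq = ρ²/(1−ρ) = 0.003626/0.9398 = 0.003858

Final: 0.003858


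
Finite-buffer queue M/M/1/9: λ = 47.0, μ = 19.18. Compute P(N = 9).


ρ = λ/μ = 47.0/19.18 = 2.4505
P_K = (1−ρ)ρ^K/(1−ρ^(K+1)) = (-1.4505·3185.981839)/(1 − 7807.150493)
= -4621.168653/-7806.150493 = 0.591991

Final: 0.591991


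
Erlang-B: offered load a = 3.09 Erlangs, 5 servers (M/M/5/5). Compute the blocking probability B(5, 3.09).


B(c,a) = (a^c/c!) / Σ_{k=0}^{c} a^k/k!
a^5/5! = 2.347530
Σ terms (k=0..5): 1.00000 + 3.09000 + 4.77405 + 4.91727 + 3.79859 + 2.34753 = 19.927444
B = 2.347530/19.927444 = 0.117804

Final: 0.117804


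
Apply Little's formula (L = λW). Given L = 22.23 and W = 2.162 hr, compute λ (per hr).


λ = L/W = 22.23/2.162 = 10.2821 /hr

Final: 10.2821 /hr


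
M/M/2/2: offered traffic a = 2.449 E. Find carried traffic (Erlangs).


B(2,2.449) = 0.465089 (Erlang-B)
Carried load = a(1 − B) = 2.449·(1 − 0.465089) = 2.449·0.534911 = 1.3100 E

Final: 1.3100 Erlangs


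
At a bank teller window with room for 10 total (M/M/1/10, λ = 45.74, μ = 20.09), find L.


ρ = 45.74/20.09 = 2.2768
L = ρ[1 − (K+1)ρ^K + Kρ^(K+1)] / [(1−ρ)(1−ρ^(K+1))]
Numerator: 2.2768·(1 − 11·3742.503673 + 10·8520.762469) = 100270.741424
Denominator: (-1.2768)·(-8519.762469) = 10877.645959
L = 100270.741424/10877.645959 = 9.2181

Final: 9.2181


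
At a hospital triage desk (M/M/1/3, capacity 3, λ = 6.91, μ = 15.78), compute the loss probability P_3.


ρ = λ/μ = 6.91/15.78 = 0.4379
P_K = (1−ρ)ρ^K/(1−ρ^(K+1)) = (0.5621·0.083968)/(1 − 0.036769)
= 0.047199/0.963231 = 0.049000

Final: 0.049000


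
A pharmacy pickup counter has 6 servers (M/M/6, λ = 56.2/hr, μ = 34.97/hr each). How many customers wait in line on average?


a = λ/μ = 1.6071; ρ = a/6 = 0.2678
P₀ = 0.200393
Lq = P₀·a^c·ρ / (c!·(1−ρ)²) = 0.200393·17.22837·0.2678/(720·0.53605)
= 0.002396

Final: 0.002396


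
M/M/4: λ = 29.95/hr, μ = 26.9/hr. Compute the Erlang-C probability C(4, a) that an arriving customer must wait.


a = λ/μ = 1.1134; ρ = a/4 = 0.2783
P₀ = 0.327660 (from M/M/c formula)
C(c,a) = [a^c/(c!(1−ρ))]·P₀ = [1.53666/(24·0.7217)]·0.327660
= 0.08872·0.327660 = 0.029071

Final: 0.029071
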